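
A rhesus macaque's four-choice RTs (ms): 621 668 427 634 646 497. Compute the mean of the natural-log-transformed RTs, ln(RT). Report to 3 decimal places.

ln(RT): 6.4313, 6.5043, 6.0568, 6.4520, 6.4708, 6.2086
Σ ln(RT) = 38.1238
Mean = 38.1238/6 = 6.35397

6.354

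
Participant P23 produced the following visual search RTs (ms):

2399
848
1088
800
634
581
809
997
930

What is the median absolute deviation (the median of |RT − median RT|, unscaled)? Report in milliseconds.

149 ms

Sorted: 581, 634, 800, 809, 848, 930, 997, 1088, 2399 → median = 848
|x − 848|: 1551, 0, 240, 48, 214, 267, 39, 149, 82
Sorted deviations: 0, 39, 48, 82, 149, 214, 240, 267, 1551 → MAD = 149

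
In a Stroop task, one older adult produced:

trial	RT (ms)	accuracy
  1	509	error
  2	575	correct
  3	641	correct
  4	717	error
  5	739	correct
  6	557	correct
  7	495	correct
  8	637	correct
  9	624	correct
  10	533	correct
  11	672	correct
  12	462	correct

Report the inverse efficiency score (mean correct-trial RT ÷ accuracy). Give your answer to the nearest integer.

712 ms

Correct trials (n=10): 575, 641, 739, 557, 495, 637, 624, 533, 672, 462
Mean correct RT = 5935/10 = 593.5000 ms
Proportion correct = 10/12
IES = 593.5000 / (10/12) = 712.200 ms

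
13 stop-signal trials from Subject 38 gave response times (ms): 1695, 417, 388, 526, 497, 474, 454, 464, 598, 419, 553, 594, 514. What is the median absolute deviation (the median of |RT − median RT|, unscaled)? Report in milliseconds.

Sorted: 388, 417, 419, 454, 464, 474, 497, 514, 526, 553, 594, 598, 1695 → median = 497
|x − 497|: 1198, 80, 109, 29, 0, 23, 43, 33, 101, 78, 56, 97, 17
Sorted deviations: 0, 17, 23, 29, 33, 43, 56, 78, 80, 97, 101, 109, 1198 → MAD = 56

56 ms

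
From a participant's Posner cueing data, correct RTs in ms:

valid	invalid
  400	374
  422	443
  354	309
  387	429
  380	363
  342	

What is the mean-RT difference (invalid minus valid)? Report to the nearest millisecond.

M(valid) = 2285/6 = 380.833
M(invalid) = 1918/5 = 383.600
Difference = 383.600 − 380.833 = 2.767 ms

3 ms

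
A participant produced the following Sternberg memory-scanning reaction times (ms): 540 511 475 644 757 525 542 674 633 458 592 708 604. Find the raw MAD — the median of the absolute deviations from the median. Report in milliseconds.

67 ms

Sorted: 458, 475, 511, 525, 540, 542, 592, 604, 633, 644, 674, 708, 757 → median = 592
|x − 592|: 52, 81, 117, 52, 165, 67, 50, 82, 41, 134, 0, 116, 12
Sorted deviations: 0, 12, 41, 50, 52, 52, 67, 81, 82, 116, 117, 134, 165 → MAD = 67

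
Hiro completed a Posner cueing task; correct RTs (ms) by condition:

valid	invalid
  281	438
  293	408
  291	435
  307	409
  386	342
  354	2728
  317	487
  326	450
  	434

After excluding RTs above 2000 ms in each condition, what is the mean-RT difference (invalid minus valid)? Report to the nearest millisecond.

invalid: exclude 2728
M(valid) = 2555/8 = 319.375
M(invalid) = 3403/8 = 425.375
Difference = 425.375 − 319.375 = 106.000 ms

106 ms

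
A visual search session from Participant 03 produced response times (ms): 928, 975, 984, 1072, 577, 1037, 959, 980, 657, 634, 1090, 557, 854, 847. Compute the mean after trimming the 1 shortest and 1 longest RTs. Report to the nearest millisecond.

Sorted: 557, 577, 634, 657, 847, 854, 928, 959, 975, 980, 984, 1037, 1072, 1090
Drop lowest 1 (557) and highest 1 (1090)
Remaining (n=12): Σ = 10504, mean = 10504/12 = 875.333

875 ms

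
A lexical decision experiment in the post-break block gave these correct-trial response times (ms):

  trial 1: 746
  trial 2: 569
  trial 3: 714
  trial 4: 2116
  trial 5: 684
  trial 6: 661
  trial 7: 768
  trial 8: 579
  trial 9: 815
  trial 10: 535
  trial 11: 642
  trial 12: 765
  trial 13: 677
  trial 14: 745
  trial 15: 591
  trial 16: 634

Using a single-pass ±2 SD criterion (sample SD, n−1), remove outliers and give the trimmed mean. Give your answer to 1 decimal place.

n = 16, ΣRT = 12241, M = 765.062
Σ(x−M)² = 2044670.94; s = √(2044670.94/15) = 369.204
Cutoffs: 765.062 ± 2·369.204 → [26.7, 1503.5]
Outside: 2116 → excluded.
Retained (n=15): Σ = 10125, mean = 10125/15 = 675.000

675.0 ms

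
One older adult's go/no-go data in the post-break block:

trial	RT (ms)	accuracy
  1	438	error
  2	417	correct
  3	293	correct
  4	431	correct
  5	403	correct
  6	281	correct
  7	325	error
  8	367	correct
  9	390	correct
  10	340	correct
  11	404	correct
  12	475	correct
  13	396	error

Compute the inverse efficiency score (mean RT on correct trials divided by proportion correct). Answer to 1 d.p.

494.1 ms

Correct trials (n=10): 417, 293, 431, 403, 281, 367, 390, 340, 404, 475
Mean correct RT = 3801/10 = 380.1000 ms
Proportion correct = 10/13
IES = 380.1000 / (10/13) = 494.130 ms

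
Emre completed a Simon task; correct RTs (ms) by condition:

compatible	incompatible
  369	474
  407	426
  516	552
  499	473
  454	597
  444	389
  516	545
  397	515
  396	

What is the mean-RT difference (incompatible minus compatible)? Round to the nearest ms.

M(compatible) = 3998/9 = 444.222
M(incompatible) = 3971/8 = 496.375
Difference = 496.375 − 444.222 = 52.153 ms

52 ms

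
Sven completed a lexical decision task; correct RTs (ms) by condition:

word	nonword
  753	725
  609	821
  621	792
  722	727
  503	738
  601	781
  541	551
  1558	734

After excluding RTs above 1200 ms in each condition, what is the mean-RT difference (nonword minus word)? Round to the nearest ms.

112 ms

word: exclude 1558
M(word) = 4350/7 = 621.429
M(nonword) = 5869/8 = 733.625
Difference = 733.625 − 621.429 = 112.196 ms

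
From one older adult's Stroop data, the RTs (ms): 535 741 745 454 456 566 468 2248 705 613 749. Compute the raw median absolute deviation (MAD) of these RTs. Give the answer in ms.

Sorted: 454, 456, 468, 535, 566, 613, 705, 741, 745, 749, 2248 → median = 613
|x − 613|: 78, 128, 132, 159, 157, 47, 145, 1635, 92, 0, 136
Sorted deviations: 0, 47, 78, 92, 128, 132, 136, 145, 157, 159, 1635 → MAD = 132

132 ms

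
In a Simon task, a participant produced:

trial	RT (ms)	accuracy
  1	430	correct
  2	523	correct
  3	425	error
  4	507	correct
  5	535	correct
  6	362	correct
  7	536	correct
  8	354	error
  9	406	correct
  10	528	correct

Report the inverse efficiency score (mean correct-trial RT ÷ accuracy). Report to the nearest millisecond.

598 ms

Correct trials (n=8): 430, 523, 507, 535, 362, 536, 406, 528
Mean correct RT = 3827/8 = 478.3750 ms
Proportion correct = 8/10
IES = 478.3750 / (8/10) = 597.969 ms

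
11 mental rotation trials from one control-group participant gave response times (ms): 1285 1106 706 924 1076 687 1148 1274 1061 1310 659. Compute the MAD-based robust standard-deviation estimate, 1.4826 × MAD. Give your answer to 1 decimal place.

Sorted: 659, 687, 706, 924, 1061, 1076, 1106, 1148, 1274, 1285, 1310 → median = 1076
|x − 1076| sorted: 0, 15, 30, 72, 152, 198, 209, 234, 370, 389, 417 → MAD = 198
Robust SD ≈ 1.4826 × 198 = 293.555

293.6 ms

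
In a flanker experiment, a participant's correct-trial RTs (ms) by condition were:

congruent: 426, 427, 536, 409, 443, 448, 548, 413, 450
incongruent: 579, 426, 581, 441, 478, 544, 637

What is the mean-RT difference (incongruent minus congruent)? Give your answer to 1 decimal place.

71.0 ms

M(congruent) = 4100/9 = 455.556
M(incongruent) = 3686/7 = 526.571
Difference = 526.571 − 455.556 = 71.016 ms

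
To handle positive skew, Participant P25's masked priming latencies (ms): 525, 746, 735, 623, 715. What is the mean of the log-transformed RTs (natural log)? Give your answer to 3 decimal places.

ln(RT): 6.2634, 6.6147, 6.5999, 6.4345, 6.5723
Σ ln(RT) = 32.4848
Mean = 32.4848/5 = 6.49696

6.497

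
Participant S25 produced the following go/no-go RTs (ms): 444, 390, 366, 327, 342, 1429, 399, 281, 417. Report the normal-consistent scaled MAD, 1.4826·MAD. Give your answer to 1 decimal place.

Sorted: 281, 327, 342, 366, 390, 399, 417, 444, 1429 → median = 390
|x − 390| sorted: 0, 9, 24, 27, 48, 54, 63, 109, 1039 → MAD = 48
Robust SD ≈ 1.4826 × 48 = 71.165

71.2 ms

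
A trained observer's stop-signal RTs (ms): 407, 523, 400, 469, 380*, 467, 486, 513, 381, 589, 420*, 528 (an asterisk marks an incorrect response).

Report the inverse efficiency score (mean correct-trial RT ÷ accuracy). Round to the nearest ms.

572 ms

Correct trials (n=10): 407, 523, 400, 469, 467, 486, 513, 381, 589, 528
Mean correct RT = 4763/10 = 476.3000 ms
Proportion correct = 10/12
IES = 476.3000 / (10/12) = 571.560 ms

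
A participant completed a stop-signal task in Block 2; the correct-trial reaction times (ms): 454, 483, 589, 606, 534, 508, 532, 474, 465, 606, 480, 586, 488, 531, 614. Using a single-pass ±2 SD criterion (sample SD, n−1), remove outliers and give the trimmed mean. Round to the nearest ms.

n = 15, ΣRT = 7950, M = 530.000
Σ(x−M)² = 45340.00; s = √(45340.00/14) = 56.908
Cutoffs: 530.000 ± 2·56.908 → [416.2, 643.8]
No RTs fall outside the cutoffs; all 15 retained. Mean = 7950/15 = 530.000

530 ms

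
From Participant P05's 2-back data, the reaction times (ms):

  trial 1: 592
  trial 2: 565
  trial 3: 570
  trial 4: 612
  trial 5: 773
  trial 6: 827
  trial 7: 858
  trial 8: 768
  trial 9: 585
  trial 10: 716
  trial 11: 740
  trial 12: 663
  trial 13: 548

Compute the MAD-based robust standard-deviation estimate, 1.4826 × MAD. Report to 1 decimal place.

137.9 ms

Sorted: 548, 565, 570, 585, 592, 612, 663, 716, 740, 768, 773, 827, 858 → median = 663
|x − 663| sorted: 0, 51, 53, 71, 77, 78, 93, 98, 105, 110, 115, 164, 195 → MAD = 93
Robust SD ≈ 1.4826 × 93 = 137.882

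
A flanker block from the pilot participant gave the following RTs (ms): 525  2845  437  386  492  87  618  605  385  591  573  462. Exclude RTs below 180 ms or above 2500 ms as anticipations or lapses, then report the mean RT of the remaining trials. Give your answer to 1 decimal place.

507.4 ms

Excluded: 87, 2845
Retained (n=10): Σ = 5074
Mean = 5074/10 = 507.4000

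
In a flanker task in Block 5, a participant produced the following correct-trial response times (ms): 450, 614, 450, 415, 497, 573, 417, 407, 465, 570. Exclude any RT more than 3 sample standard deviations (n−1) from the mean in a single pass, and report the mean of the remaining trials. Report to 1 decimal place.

485.8 ms

n = 10, ΣRT = 4858, M = 485.800
Σ(x−M)² = 50205.60; s = √(50205.60/9) = 74.689
Cutoffs: 485.800 ± 3·74.689 → [261.7, 709.9]
No RTs fall outside the cutoffs; all 10 retained. Mean = 4858/10 = 485.800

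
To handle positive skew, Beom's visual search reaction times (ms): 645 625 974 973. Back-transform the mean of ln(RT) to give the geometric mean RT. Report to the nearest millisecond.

786 ms

ln(RT): 6.4693, 6.4378, 6.8814, 6.8804
Mean ln(RT) = 26.6688/4 = 6.66720
Geometric mean = exp(6.66720) = 786.19 ms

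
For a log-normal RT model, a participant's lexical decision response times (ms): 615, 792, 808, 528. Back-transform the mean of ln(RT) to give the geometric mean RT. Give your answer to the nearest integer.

675 ms

ln(RT): 6.4216, 6.6746, 6.6946, 6.2691
Mean ln(RT) = 26.0598/4 = 6.51496
Geometric mean = exp(6.51496) = 675.17 ms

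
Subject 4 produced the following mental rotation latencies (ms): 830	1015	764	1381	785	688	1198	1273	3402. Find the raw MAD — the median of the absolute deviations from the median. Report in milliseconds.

251 ms

Sorted: 688, 764, 785, 830, 1015, 1198, 1273, 1381, 3402 → median = 1015
|x − 1015|: 185, 0, 251, 366, 230, 327, 183, 258, 2387
Sorted deviations: 0, 183, 185, 230, 251, 258, 327, 366, 2387 → MAD = 251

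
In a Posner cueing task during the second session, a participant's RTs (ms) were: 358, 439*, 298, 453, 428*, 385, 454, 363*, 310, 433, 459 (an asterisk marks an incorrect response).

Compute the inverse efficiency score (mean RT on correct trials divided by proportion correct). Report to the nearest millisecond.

Correct trials (n=8): 358, 298, 453, 385, 454, 310, 433, 459
Mean correct RT = 3150/8 = 393.7500 ms
Proportion correct = 8/11
IES = 393.7500 / (8/11) = 541.406 ms

541 ms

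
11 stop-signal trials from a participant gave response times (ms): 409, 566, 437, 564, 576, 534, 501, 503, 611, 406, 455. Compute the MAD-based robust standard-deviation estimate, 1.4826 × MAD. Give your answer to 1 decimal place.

Sorted: 406, 409, 437, 455, 501, 503, 534, 564, 566, 576, 611 → median = 503
|x − 503| sorted: 0, 2, 31, 48, 61, 63, 66, 73, 94, 97, 108 → MAD = 63
Robust SD ≈ 1.4826 × 63 = 93.404

93.4 ms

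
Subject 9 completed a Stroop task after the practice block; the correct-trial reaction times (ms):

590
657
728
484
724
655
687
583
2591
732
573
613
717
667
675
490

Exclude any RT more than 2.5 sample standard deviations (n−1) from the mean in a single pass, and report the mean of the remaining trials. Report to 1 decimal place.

n = 16, ΣRT = 12166, M = 760.375
Σ(x−M)² = 3666231.75; s = √(3666231.75/15) = 494.384
Cutoffs: 760.375 ± 2.5·494.384 → [-475.6, 1996.3]
Outside: 2591 → excluded.
Retained (n=15): Σ = 9575, mean = 9575/15 = 638.333

638.3 ms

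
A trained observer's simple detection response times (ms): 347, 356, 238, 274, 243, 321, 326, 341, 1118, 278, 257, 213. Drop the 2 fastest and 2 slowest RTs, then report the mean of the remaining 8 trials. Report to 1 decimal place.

298.4 ms

Sorted: 213, 238, 243, 257, 274, 278, 321, 326, 341, 347, 356, 1118
Drop lowest 2 (213, 238) and highest 2 (356, 1118)
Remaining (n=8): Σ = 2387, mean = 2387/8 = 298.375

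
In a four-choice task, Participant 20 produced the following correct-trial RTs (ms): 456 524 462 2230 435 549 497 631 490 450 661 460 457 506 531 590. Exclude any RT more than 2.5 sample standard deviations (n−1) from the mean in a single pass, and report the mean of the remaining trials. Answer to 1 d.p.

n = 16, ΣRT = 9929, M = 620.562
Σ(x−M)² = 2829153.94; s = √(2829153.94/15) = 434.293
Cutoffs: 620.562 ± 2.5·434.293 → [-465.2, 1706.3]
Outside: 2230 → excluded.
Retained (n=15): Σ = 7699, mean = 7699/15 = 513.267

513.3 ms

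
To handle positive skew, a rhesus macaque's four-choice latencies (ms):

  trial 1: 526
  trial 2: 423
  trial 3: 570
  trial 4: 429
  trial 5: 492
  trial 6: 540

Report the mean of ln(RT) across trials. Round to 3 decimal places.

ln(RT): 6.2653, 6.0474, 6.3456, 6.0615, 6.1985, 6.2916
Σ ln(RT) = 37.2098
Mean = 37.2098/6 = 6.20164

6.202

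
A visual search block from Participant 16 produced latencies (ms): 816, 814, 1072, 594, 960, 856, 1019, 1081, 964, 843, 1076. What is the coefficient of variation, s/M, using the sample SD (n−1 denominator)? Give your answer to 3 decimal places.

0.163

n = 11, Σ = 10095, M = 917.7273
Σ(x−M)² = 224994.182; s = √(224994.182/10) = 149.9981
CV = 149.9981 / 917.7273 = 0.16345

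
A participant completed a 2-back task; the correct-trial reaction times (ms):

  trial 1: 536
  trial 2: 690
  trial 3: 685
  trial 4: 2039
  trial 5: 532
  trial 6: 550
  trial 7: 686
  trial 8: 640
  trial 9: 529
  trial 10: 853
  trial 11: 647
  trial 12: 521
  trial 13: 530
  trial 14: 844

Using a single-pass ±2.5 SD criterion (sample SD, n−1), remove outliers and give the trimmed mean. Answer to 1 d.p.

634.1 ms

n = 14, ΣRT = 10282, M = 734.429
Σ(x−M)² = 1995203.43; s = √(1995203.43/13) = 391.762
Cutoffs: 734.429 ± 2.5·391.762 → [-245.0, 1713.8]
Outside: 2039 → excluded.
Retained (n=13): Σ = 8243, mean = 8243/13 = 634.077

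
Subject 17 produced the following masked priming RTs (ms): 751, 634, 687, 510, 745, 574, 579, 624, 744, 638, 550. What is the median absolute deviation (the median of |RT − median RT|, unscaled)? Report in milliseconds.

60 ms

Sorted: 510, 550, 574, 579, 624, 634, 638, 687, 744, 745, 751 → median = 634
|x − 634|: 117, 0, 53, 124, 111, 60, 55, 10, 110, 4, 84
Sorted deviations: 0, 4, 10, 53, 55, 60, 84, 110, 111, 117, 124 → MAD = 60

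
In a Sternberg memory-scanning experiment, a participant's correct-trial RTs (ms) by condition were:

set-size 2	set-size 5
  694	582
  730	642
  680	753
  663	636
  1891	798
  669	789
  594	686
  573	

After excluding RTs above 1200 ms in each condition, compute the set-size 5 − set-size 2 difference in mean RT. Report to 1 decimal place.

40.4 ms

set-size 2: exclude 1891
M(set-size 2) = 4603/7 = 657.571
M(set-size 5) = 4886/7 = 698.000
Difference = 698.000 − 657.571 = 40.429 ms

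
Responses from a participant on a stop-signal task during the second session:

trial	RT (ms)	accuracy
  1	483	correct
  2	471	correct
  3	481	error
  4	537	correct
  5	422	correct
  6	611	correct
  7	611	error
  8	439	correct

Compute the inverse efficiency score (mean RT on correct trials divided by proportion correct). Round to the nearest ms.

658 ms

Correct trials (n=6): 483, 471, 537, 422, 611, 439
Mean correct RT = 2963/6 = 493.8333 ms
Proportion correct = 6/8
IES = 493.8333 / (6/8) = 658.444 ms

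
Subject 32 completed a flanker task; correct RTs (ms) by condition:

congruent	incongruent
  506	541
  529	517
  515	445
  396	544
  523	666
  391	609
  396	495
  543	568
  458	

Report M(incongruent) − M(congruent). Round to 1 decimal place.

M(congruent) = 4257/9 = 473.000
M(incongruent) = 4385/8 = 548.125
Difference = 548.125 − 473.000 = 75.125 ms

75.1 ms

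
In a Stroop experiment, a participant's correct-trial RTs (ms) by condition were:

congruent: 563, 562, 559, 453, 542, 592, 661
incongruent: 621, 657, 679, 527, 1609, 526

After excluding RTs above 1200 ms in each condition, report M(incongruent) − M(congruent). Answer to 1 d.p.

40.3 ms

incongruent: exclude 1609
M(congruent) = 3932/7 = 561.714
M(incongruent) = 3010/5 = 602.000
Difference = 602.000 − 561.714 = 40.286 ms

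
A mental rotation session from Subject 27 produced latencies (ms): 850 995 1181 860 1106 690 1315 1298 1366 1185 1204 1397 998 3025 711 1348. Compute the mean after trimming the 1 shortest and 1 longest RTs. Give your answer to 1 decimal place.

Sorted: 690, 711, 850, 860, 995, 998, 1106, 1181, 1185, 1204, 1298, 1315, 1348, 1366, 1397, 3025
Drop lowest 1 (690) and highest 1 (3025)
Remaining (n=14): Σ = 15814, mean = 15814/14 = 1129.571

1129.6 ms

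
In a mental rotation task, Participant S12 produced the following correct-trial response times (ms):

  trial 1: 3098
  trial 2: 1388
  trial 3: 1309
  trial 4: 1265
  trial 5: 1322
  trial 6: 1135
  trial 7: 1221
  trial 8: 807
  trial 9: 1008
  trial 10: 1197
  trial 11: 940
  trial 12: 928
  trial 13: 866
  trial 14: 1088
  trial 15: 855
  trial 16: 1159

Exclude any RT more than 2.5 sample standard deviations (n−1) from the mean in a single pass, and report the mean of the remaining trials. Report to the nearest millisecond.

n = 16, ΣRT = 19586, M = 1224.125
Σ(x−M)² = 4241803.75; s = √(4241803.75/15) = 531.777
Cutoffs: 1224.125 ± 2.5·531.777 → [-105.3, 2553.6]
Outside: 3098 → excluded.
Retained (n=15): Σ = 16488, mean = 16488/15 = 1099.200

1099 ms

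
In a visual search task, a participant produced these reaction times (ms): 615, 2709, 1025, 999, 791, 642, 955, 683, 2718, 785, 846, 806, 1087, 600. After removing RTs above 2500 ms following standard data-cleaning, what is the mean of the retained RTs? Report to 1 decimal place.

Excluded: 2709, 2718
Retained (n=12): Σ = 9834
Mean = 9834/12 = 819.5000

819.5 ms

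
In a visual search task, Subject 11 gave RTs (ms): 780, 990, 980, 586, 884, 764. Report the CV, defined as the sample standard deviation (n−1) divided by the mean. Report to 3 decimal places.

n = 6, Σ = 4984, M = 830.6667
Σ(x−M)² = 117405.333; s = √(117405.333/5) = 153.2353
CV = 153.2353 / 830.6667 = 0.18447

0.184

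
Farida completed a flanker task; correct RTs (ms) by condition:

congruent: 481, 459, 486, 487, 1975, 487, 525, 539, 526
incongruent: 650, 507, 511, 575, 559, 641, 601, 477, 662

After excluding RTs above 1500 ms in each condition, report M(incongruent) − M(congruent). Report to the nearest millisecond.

77 ms

congruent: exclude 1975
M(congruent) = 3990/8 = 498.750
M(incongruent) = 5183/9 = 575.889
Difference = 575.889 − 498.750 = 77.139 ms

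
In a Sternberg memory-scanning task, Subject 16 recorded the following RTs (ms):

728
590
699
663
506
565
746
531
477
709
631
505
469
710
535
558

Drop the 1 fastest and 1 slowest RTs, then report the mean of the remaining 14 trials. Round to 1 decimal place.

600.5 ms

Sorted: 469, 477, 505, 506, 531, 535, 558, 565, 590, 631, 663, 699, 709, 710, 728, 746
Drop lowest 1 (469) and highest 1 (746)
Remaining (n=14): Σ = 8407, mean = 8407/14 = 600.500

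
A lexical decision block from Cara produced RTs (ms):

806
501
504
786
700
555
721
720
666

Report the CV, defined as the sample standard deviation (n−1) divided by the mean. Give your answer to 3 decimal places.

0.174

n = 9, Σ = 5959, M = 662.1111
Σ(x−M)² = 106750.889; s = √(106750.889/8) = 115.5156
CV = 115.5156 / 662.1111 = 0.17447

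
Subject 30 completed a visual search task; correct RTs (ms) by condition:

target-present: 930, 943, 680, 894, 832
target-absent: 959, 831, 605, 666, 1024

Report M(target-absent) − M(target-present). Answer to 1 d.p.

-38.8 ms

M(target-present) = 4279/5 = 855.800
M(target-absent) = 4085/5 = 817.000
Difference = 817.000 − 855.800 = -38.800 ms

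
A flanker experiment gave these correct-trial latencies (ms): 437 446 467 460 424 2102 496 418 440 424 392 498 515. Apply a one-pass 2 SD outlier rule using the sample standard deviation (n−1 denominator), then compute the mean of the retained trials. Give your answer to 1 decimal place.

n = 13, ΣRT = 7519, M = 578.385
Σ(x−M)² = 2529889.08; s = √(2529889.08/12) = 459.156
Cutoffs: 578.385 ± 2·459.156 → [-339.9, 1496.7]
Outside: 2102 → excluded.
Retained (n=12): Σ = 5417, mean = 5417/12 = 451.417

451.4 ms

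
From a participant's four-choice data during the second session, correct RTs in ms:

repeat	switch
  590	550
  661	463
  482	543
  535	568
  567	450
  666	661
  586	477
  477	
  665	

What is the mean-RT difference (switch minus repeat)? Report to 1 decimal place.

-50.7 ms

M(repeat) = 5229/9 = 581.000
M(switch) = 3712/7 = 530.286
Difference = 530.286 − 581.000 = -50.714 ms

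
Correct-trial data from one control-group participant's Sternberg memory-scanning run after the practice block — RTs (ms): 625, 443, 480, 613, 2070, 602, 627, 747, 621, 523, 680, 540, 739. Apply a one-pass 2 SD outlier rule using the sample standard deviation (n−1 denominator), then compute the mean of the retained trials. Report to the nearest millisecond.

n = 13, ΣRT = 9310, M = 716.154
Σ(x−M)² = 2083383.69; s = √(2083383.69/12) = 416.672
Cutoffs: 716.154 ± 2·416.672 → [-117.2, 1549.5]
Outside: 2070 → excluded.
Retained (n=12): Σ = 7240, mean = 7240/12 = 603.333

603 ms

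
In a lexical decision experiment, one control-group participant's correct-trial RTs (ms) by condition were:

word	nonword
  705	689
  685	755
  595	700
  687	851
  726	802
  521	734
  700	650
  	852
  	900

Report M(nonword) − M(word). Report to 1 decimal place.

M(word) = 4619/7 = 659.857
M(nonword) = 6933/9 = 770.333
Difference = 770.333 − 659.857 = 110.476 ms

110.5 ms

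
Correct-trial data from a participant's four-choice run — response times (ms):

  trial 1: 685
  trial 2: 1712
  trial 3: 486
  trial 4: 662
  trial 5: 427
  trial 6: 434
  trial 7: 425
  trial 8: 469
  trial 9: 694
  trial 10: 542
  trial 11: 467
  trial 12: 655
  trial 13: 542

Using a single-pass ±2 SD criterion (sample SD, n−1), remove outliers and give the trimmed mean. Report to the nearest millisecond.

541 ms

n = 13, ΣRT = 8200, M = 630.769
Σ(x−M)² = 1389850.31; s = √(1389850.31/12) = 340.325
Cutoffs: 630.769 ± 2·340.325 → [-49.9, 1311.4]
Outside: 1712 → excluded.
Retained (n=12): Σ = 6488, mean = 6488/12 = 540.667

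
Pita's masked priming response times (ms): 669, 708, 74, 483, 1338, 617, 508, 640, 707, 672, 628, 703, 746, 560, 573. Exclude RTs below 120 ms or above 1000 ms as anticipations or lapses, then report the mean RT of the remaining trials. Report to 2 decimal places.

631.85 ms

Excluded: 74, 1338
Retained (n=13): Σ = 8214
Mean = 8214/13 = 631.8462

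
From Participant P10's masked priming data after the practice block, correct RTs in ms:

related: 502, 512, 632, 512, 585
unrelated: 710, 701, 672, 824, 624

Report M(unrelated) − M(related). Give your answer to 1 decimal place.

157.6 ms

M(related) = 2743/5 = 548.600
M(unrelated) = 3531/5 = 706.200
Difference = 706.200 − 548.600 = 157.600 ms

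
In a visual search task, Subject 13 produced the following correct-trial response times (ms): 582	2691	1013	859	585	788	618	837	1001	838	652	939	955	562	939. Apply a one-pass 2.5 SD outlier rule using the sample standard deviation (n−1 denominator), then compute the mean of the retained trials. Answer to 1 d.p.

797.7 ms

n = 15, ΣRT = 13859, M = 923.933
Σ(x−M)² = 3705784.93; s = √(3705784.93/14) = 514.489
Cutoffs: 923.933 ± 2.5·514.489 → [-362.3, 2210.2]
Outside: 2691 → excluded.
Retained (n=14): Σ = 11168, mean = 11168/14 = 797.714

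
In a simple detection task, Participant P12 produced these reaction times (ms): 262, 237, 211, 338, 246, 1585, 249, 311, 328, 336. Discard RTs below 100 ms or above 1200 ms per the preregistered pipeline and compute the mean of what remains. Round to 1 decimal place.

Excluded: 1585
Retained (n=9): Σ = 2518
Mean = 2518/9 = 279.7778

279.8 ms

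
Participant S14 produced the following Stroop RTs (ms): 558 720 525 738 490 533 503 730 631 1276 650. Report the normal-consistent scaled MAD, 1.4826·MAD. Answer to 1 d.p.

146.8 ms

Sorted: 490, 503, 525, 533, 558, 631, 650, 720, 730, 738, 1276 → median = 631
|x − 631| sorted: 0, 19, 73, 89, 98, 99, 106, 107, 128, 141, 645 → MAD = 99
Robust SD ≈ 1.4826 × 99 = 146.777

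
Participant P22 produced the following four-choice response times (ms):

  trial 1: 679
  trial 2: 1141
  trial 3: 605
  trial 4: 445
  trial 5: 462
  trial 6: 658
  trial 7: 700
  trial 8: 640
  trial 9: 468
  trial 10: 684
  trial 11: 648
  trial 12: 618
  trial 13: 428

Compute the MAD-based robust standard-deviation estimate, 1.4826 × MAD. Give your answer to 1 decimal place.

65.2 ms

Sorted: 428, 445, 462, 468, 605, 618, 640, 648, 658, 679, 684, 700, 1141 → median = 640
|x − 640| sorted: 0, 8, 18, 22, 35, 39, 44, 60, 172, 178, 195, 212, 501 → MAD = 44
Robust SD ≈ 1.4826 × 44 = 65.234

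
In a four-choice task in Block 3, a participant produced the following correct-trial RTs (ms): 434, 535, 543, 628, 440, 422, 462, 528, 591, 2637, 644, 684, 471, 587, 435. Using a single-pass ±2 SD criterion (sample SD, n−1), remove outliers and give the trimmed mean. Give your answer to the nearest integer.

n = 15, ΣRT = 10041, M = 669.400
Σ(x−M)² = 4247557.60; s = √(4247557.60/14) = 550.815
Cutoffs: 669.400 ± 2·550.815 → [-432.2, 1771.0]
Outside: 2637 → excluded.
Retained (n=14): Σ = 7404, mean = 7404/14 = 528.857

529 ms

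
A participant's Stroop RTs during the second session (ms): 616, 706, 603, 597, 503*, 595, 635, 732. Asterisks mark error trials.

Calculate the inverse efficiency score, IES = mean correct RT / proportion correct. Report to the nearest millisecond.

Correct trials (n=7): 616, 706, 603, 597, 595, 635, 732
Mean correct RT = 4484/7 = 640.5714 ms
Proportion correct = 7/8
IES = 640.5714 / (7/8) = 732.082 ms

732 ms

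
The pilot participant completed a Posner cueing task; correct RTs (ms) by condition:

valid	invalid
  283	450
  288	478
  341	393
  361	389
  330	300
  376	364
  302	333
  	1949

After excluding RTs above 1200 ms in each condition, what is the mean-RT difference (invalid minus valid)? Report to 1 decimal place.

invalid: exclude 1949
M(valid) = 2281/7 = 325.857
M(invalid) = 2707/7 = 386.714
Difference = 386.714 − 325.857 = 60.857 ms

60.9 ms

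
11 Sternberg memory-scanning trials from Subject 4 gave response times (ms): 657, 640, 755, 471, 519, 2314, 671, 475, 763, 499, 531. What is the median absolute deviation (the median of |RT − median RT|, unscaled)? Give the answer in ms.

121 ms

Sorted: 471, 475, 499, 519, 531, 640, 657, 671, 755, 763, 2314 → median = 640
|x − 640|: 17, 0, 115, 169, 121, 1674, 31, 165, 123, 141, 109
Sorted deviations: 0, 17, 31, 109, 115, 121, 123, 141, 165, 169, 1674 → MAD = 121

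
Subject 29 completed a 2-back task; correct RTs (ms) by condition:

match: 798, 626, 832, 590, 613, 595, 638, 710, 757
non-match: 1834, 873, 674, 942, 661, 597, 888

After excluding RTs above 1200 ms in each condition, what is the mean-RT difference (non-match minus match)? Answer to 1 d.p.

88.2 ms

non-match: exclude 1834
M(match) = 6159/9 = 684.333
M(non-match) = 4635/6 = 772.500
Difference = 772.500 − 684.333 = 88.167 ms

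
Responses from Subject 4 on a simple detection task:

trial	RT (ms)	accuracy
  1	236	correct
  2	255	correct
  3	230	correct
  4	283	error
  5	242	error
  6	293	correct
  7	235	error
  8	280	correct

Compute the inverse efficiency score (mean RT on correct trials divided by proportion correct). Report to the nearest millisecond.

Correct trials (n=5): 236, 255, 230, 293, 280
Mean correct RT = 1294/5 = 258.8000 ms
Proportion correct = 5/8
IES = 258.8000 / (5/8) = 414.080 ms

414 ms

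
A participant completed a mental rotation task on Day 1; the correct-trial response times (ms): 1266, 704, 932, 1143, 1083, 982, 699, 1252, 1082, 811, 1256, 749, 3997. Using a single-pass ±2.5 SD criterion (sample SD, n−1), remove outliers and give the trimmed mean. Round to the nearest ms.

n = 13, ΣRT = 15956, M = 1227.385
Σ(x−M)² = 8825605.08; s = √(8825605.08/12) = 857.594
Cutoffs: 1227.385 ± 2.5·857.594 → [-916.6, 3371.4]
Outside: 3997 → excluded.
Retained (n=12): Σ = 11959, mean = 11959/12 = 996.583

997 ms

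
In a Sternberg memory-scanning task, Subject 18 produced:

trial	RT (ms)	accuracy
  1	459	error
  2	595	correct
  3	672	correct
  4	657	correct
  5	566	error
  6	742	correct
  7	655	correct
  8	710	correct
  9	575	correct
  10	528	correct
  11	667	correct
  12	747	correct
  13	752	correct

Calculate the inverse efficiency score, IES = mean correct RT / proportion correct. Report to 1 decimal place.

784.3 ms

Correct trials (n=11): 595, 672, 657, 742, 655, 710, 575, 528, 667, 747, 752
Mean correct RT = 7300/11 = 663.6364 ms
Proportion correct = 11/13
IES = 663.6364 / (11/13) = 784.298 ms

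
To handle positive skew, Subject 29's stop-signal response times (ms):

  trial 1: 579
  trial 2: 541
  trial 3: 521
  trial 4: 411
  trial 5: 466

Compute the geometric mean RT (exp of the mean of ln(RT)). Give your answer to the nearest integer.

ln(RT): 6.3613, 6.2934, 6.2558, 6.0186, 6.1442
Mean ln(RT) = 31.0733/5 = 6.21465
Geometric mean = exp(6.21465) = 500.02 ms

500 ms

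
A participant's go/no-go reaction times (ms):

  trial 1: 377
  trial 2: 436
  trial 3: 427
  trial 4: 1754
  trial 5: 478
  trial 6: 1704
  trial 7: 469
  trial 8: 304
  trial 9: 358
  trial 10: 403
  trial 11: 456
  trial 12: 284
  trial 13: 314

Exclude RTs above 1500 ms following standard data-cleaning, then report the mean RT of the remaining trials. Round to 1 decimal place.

391.5 ms

Excluded: 1704, 1754
Retained (n=11): Σ = 4306
Mean = 4306/11 = 391.4545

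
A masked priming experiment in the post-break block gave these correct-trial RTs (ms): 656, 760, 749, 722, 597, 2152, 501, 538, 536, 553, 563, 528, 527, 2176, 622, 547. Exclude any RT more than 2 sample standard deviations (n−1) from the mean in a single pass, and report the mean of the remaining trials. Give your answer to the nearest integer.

600 ms

n = 16, ΣRT = 12727, M = 795.438
Σ(x−M)² = 4382301.94; s = √(4382301.94/15) = 540.512
Cutoffs: 795.438 ± 2·540.512 → [-285.6, 1876.5]
Outside: 2152, 2176 → excluded.
Retained (n=14): Σ = 8399, mean = 8399/14 = 599.929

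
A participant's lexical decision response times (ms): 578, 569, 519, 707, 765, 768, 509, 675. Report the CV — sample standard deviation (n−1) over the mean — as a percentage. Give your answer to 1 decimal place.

n = 8, Σ = 5090, M = 636.2500
Σ(x−M)² = 78297.500; s = √(78297.500/7) = 105.7608
CV = 105.7608 / 636.2500 = 0.16623 = 16.623%

16.6%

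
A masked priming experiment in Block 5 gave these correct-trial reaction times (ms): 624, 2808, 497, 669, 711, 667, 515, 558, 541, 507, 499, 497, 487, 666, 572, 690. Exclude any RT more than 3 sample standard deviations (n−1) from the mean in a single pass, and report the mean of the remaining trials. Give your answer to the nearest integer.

580 ms

n = 16, ΣRT = 11508, M = 719.250
Σ(x−M)² = 4748429.00; s = √(4748429.00/15) = 562.638
Cutoffs: 719.250 ± 3·562.638 → [-968.7, 2407.2]
Outside: 2808 → excluded.
Retained (n=15): Σ = 8700, mean = 8700/15 = 580.000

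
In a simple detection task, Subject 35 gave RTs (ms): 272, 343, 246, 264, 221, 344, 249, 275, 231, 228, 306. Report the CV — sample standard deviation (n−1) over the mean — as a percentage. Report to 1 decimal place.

n = 11, Σ = 2979, M = 270.8182
Σ(x−M)² = 18861.636; s = √(18861.636/10) = 43.4300
CV = 43.4300 / 270.8182 = 0.16037 = 16.037%

16.0%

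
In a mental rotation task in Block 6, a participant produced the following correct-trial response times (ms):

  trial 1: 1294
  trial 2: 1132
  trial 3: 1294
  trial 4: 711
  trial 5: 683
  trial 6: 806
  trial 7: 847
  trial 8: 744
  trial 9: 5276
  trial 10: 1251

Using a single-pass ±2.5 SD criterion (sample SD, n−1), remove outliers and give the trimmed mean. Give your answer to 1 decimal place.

973.6 ms

n = 10, ΣRT = 14038, M = 1403.800
Σ(x−M)² = 17217519.60; s = √(17217519.60/9) = 1383.133
Cutoffs: 1403.800 ± 2.5·1383.133 → [-2054.0, 4861.6]
Outside: 5276 → excluded.
Retained (n=9): Σ = 8762, mean = 8762/9 = 973.556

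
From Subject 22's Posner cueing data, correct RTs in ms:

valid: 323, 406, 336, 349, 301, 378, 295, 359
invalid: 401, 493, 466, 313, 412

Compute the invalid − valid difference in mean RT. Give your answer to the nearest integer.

74 ms

M(valid) = 2747/8 = 343.375
M(invalid) = 2085/5 = 417.000
Difference = 417.000 − 343.375 = 73.625 ms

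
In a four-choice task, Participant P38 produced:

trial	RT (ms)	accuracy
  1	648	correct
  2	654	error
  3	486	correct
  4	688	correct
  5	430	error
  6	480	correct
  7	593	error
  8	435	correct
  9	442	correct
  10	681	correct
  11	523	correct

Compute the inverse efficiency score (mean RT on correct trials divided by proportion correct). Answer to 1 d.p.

753.3 ms

Correct trials (n=8): 648, 486, 688, 480, 435, 442, 681, 523
Mean correct RT = 4383/8 = 547.8750 ms
Proportion correct = 8/11
IES = 547.8750 / (8/11) = 753.328 ms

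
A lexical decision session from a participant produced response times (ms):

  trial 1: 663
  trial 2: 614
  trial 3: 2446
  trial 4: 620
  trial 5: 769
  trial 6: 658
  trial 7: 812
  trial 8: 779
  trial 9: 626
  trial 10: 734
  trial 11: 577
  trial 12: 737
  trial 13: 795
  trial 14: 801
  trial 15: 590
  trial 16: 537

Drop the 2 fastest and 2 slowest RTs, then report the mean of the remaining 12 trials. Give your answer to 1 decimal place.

Sorted: 537, 577, 590, 614, 620, 626, 658, 663, 734, 737, 769, 779, 795, 801, 812, 2446
Drop lowest 2 (537, 577) and highest 2 (812, 2446)
Remaining (n=12): Σ = 8386, mean = 8386/12 = 698.833

698.8 ms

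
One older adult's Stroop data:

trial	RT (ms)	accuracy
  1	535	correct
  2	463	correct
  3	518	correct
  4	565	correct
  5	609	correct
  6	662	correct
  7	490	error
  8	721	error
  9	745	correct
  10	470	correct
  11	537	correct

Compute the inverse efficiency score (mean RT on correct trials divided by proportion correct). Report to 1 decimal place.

Correct trials (n=9): 535, 463, 518, 565, 609, 662, 745, 470, 537
Mean correct RT = 5104/9 = 567.1111 ms
Proportion correct = 9/11
IES = 567.1111 / (9/11) = 693.136 ms

693.1 ms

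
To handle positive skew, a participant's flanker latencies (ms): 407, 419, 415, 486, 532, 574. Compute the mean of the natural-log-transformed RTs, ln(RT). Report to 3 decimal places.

ln(RT): 6.0088, 6.0379, 6.0283, 6.1862, 6.2766, 6.3526
Σ ln(RT) = 36.8904
Mean = 36.8904/6 = 6.14841

6.148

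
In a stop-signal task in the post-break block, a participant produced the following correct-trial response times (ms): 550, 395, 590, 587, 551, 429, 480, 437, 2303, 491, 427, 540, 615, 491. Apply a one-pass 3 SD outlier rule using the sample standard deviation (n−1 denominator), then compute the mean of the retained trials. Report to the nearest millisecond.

506 ms

n = 14, ΣRT = 8886, M = 634.714
Σ(x−M)² = 3058258.86; s = √(3058258.86/13) = 485.026
Cutoffs: 634.714 ± 3·485.026 → [-820.4, 2089.8]
Outside: 2303 → excluded.
Retained (n=13): Σ = 6583, mean = 6583/13 = 506.385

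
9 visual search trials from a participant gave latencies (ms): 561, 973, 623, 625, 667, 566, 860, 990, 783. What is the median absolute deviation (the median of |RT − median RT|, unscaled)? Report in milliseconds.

Sorted: 561, 566, 623, 625, 667, 783, 860, 973, 990 → median = 667
|x − 667|: 106, 306, 44, 42, 0, 101, 193, 323, 116
Sorted deviations: 0, 42, 44, 101, 106, 116, 193, 306, 323 → MAD = 106

106 ms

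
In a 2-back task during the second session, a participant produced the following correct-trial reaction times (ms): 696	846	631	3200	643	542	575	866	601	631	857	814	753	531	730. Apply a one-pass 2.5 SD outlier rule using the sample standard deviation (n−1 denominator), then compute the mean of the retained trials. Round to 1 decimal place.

694.0 ms

n = 15, ΣRT = 12916, M = 861.067
Σ(x−M)² = 6042826.93; s = √(6042826.93/14) = 656.986
Cutoffs: 861.067 ± 2.5·656.986 → [-781.4, 2503.5]
Outside: 3200 → excluded.
Retained (n=14): Σ = 9716, mean = 9716/14 = 694.000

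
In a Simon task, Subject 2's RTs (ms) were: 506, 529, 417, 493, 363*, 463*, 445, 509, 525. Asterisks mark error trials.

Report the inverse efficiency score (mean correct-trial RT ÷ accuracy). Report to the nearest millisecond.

Correct trials (n=7): 506, 529, 417, 493, 445, 509, 525
Mean correct RT = 3424/7 = 489.1429 ms
Proportion correct = 7/9
IES = 489.1429 / (7/9) = 628.898 ms

629 ms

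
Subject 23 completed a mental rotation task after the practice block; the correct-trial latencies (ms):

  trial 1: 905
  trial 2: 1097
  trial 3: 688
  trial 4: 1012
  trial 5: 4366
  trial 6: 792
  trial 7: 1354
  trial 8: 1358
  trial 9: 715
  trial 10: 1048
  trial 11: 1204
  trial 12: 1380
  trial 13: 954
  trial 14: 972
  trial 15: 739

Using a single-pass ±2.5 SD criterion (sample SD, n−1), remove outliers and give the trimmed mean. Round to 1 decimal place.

1015.6 ms

n = 15, ΣRT = 18584, M = 1238.933
Σ(x−M)² = 11226850.93; s = √(11226850.93/14) = 895.499
Cutoffs: 1238.933 ± 2.5·895.499 → [-999.8, 3477.7]
Outside: 4366 → excluded.
Retained (n=14): Σ = 14218, mean = 14218/14 = 1015.571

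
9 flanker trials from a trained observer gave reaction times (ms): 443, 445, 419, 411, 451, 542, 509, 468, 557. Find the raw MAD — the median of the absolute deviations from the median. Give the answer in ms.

32 ms

Sorted: 411, 419, 443, 445, 451, 468, 509, 542, 557 → median = 451
|x − 451|: 8, 6, 32, 40, 0, 91, 58, 17, 106
Sorted deviations: 0, 6, 8, 17, 32, 40, 58, 91, 106 → MAD = 32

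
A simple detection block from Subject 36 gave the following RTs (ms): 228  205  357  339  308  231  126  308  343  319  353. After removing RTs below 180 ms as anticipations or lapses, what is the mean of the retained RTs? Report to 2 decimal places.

Excluded: 126
Retained (n=10): Σ = 2991
Mean = 2991/10 = 299.1000

299.10 ms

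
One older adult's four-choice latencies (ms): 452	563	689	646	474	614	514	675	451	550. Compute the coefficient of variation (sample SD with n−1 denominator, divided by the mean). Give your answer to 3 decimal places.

n = 10, Σ = 5628, M = 562.8000
Σ(x−M)² = 73265.600; s = √(73265.600/9) = 90.2254
CV = 90.2254 / 562.8000 = 0.16032

0.160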